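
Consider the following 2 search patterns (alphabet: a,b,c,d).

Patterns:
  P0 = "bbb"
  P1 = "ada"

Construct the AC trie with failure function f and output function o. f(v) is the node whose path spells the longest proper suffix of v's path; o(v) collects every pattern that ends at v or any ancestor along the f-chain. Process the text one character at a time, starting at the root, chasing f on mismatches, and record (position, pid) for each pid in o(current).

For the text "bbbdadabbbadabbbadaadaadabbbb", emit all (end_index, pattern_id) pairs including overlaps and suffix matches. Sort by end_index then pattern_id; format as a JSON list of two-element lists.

Build:
Trie (insert patterns):
  n0 'ε': a→4 b→1
  n1 'b': b→2
  n2 'bb': b→3
  n3 'bbb': ·  ←P0
  n4 'a': d→5
  n5 'ad': a→6
  n6 'ada': ·  ←P1

Failure links (BFS by depth):
  fail(1) 'b': from fail(0)=0 chase 'b': 0 ⇒ 0;  out=∅∪out(0)=∅
  fail(4) 'a': from fail(0)=0 chase 'a': 0 ⇒ 0;  out=∅∪out(0)=∅
  fail(2) 'bb': from fail(1)=0 chase 'b': 0 ⇒ 1;  out=∅∪out(1)=∅
  fail(5) 'ad': from fail(4)=0 chase 'd': 0 ⇒ 0;  out=∅∪out(0)=∅
  fail(3) 'bbb': from fail(2)=1 chase 'b': 1 ⇒ 2;  out={0}∪out(2)={0}
  fail(6) 'ada': from fail(5)=0 chase 'a': 0 ⇒ 4;  out={1}∪out(4)={1}

Scan:
pos 0 'b': at 1
pos 1 'b': at 2
pos 2 'b': at 3  emit P0@[0:2]
pos 3 'd': at 0 (via fail)
pos 4 'a': at 4
pos 5 'd': at 5
pos 6 'a': at 6  emit P1@[4:6]
pos 7 'b': at 1 (via fail)
pos 8 'b': at 2
pos 9 'b': at 3  emit P0@[7:9]
pos 10 'a': at 4 (via fail)
pos 11 'd': at 5
pos 12 'a': at 6  emit P1@[10:12]
pos 13 'b': at 1 (via fail)
pos 14 'b': at 2
pos 15 'b': at 3  emit P0@[13:15]
pos 16 'a': at 4 (via fail)
pos 17 'd': at 5
pos 18 'a': at 6  emit P1@[16:18]
pos 19 'a': at 4 (via fail)
pos 20 'd': at 5
pos 21 'a': at 6  emit P1@[19:21]
pos 22 'a': at 4 (via fail)
pos 23 'd': at 5
pos 24 'a': at 6  emit P1@[22:24]
pos 25 'b': at 1 (via fail)
pos 26 'b': at 2
pos 27 'b': at 3  emit P0@[25:27]
pos 28 'b': at 3 (via fail)  emit P0@[26:28]

Matches: [[2,0],[6,1],[9,0],[12,1],[15,0],[18,1],[21,1],[24,1],[27,0],[28,0]]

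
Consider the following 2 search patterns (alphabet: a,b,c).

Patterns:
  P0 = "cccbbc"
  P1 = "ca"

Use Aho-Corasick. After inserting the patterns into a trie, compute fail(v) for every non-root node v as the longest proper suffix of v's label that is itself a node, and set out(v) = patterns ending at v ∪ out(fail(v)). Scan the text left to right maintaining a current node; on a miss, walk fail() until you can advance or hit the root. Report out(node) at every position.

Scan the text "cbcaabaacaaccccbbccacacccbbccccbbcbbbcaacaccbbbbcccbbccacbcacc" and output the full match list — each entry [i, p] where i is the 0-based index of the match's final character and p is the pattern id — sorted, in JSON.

Build automaton:
Trie (insert patterns):
  0='ε' goto c→1
  1='c' goto a→7 c→2
  2='cc' goto c→3
  3='ccc' goto b→4
  4='cccb' goto b→5
  5='cccbb' goto c→6
  6='cccbbc' goto ·  ←P0
  7='ca' goto ·  ←P1

Failure links (BFS by depth):
  n1('c'): parent n0 fail=0; on 'c' 0 → fail=0;  out ∅∪∅=∅
  n2('cc'): parent n1 fail=0; on 'c' 0 → fail=1;  out ∅∪∅=∅
  n7('ca'): parent n1 fail=0; on 'a' 0 → fail=0;  out {1}∪∅={1}
  n3('ccc'): parent n2 fail=1; on 'c' 1 → fail=2;  out ∅∪∅=∅
  n4('cccb'): parent n3 fail=2; on 'b' 2→1→0 → fail=0;  out ∅∪∅=∅
  n5('cccbb'): parent n4 fail=0; on 'b' 0 → fail=0;  out ∅∪∅=∅
  n6('cccbbc'): parent n5 fail=0; on 'c' 0 → fail=1;  out {0}∪∅={0}

Run:
pos 0 'c': at 1
pos 1 'b': at 0 ·f
pos 2 'c': at 1
pos 3 'a': at 7  emit P1@[2:3]
pos 4 'a': at 0 ·f
pos 5 'b': at 0
pos 6 'a': at 0
pos 7 'a': at 0
pos 8 'c': at 1
pos 9 'a': at 7  emit P1@[8:9]
pos 10 'a': at 0 ·f
pos 11 'c': at 1
pos 12 'c': at 2
pos 13 'c': at 3
pos 14 'c': at 3 ·f
pos 15 'b': at 4
pos 16 'b': at 5
pos 17 'c': at 6  emit P0@[12:17]
pos 18 'c': at 2 ·f
pos 19 'a': at 7 ·f  emit P1@[18:19]
pos 20 'c': at 1 ·f
pos 21 'a': at 7  emit P1@[20:21]
pos 22 'c': at 1 ·f
pos 23 'c': at 2
pos 24 'c': at 3
pos 25 'b': at 4
pos 26 'b': at 5
pos 27 'c': at 6  emit P0@[22:27]
pos 28 'c': at 2 ·f
pos 29 'c': at 3
pos 30 'c': at 3 ·f
pos 31 'b': at 4
pos 32 'b': at 5
pos 33 'c': at 6  emit P0@[28:33]
pos 34 'b': at 0 ·f
pos 35 'b': at 0
pos 36 'b': at 0
pos 37 'c': at 1
pos 38 'a': at 7  emit P1@[37:38]
pos 39 'a': at 0 ·f
pos 40 'c': at 1
pos 41 'a': at 7  emit P1@[40:41]
pos 42 'c': at 1 ·f
pos 43 'c': at 2
pos 44 'b': at 0 ·f
pos 45 'b': at 0
pos 46 'b': at 0
pos 47 'b': at 0
pos 48 'c': at 1
pos 49 'c': at 2
pos 50 'c': at 3
pos 51 'b': at 4
pos 52 'b': at 5
pos 53 'c': at 6  emit P0@[48:53]
pos 54 'c': at 2 ·f
pos 55 'a': at 7 ·f  emit P1@[54:55]
pos 56 'c': at 1 ·f
pos 57 'b': at 0 ·f
pos 58 'c': at 1
pos 59 'a': at 7  emit P1@[58:59]
pos 60 'c': at 1 ·f
pos 61 'c': at 2

All matches (sorted): [[3,1],[9,1],[17,0],[19,1],[21,1],[27,0],[33,0],[38,1],[41,1],[53,0],[55,1],[59,1]]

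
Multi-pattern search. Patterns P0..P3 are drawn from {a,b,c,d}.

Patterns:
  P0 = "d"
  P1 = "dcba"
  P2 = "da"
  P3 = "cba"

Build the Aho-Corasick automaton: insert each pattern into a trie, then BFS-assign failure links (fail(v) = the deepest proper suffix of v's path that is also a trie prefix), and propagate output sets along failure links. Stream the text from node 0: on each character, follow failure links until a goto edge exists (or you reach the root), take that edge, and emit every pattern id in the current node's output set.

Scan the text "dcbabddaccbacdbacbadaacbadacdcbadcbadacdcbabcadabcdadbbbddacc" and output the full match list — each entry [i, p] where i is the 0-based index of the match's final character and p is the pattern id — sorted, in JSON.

Build automaton:
Trie (insert patterns):
  0='ε' goto c→6 d→1
  1='d' goto a→5 c→2  [P0 ends]
  2='dc' goto b→3
  3='dcb' goto a→4
  4='dcba' goto ·  [P1 ends]
  5='da' goto ·  [P2 ends]
  6='c' goto b→7
  7='cb' goto a→8
  8='cba' goto ·  [P3 ends]

BFS fail/out derivation:
  fail(1) 'd': from fail(0)=0 chase 'd': 0 ⇒ 0;  out={0}∪out(0)={0}
  fail(6) 'c': from fail(0)=0 chase 'c': 0 ⇒ 0;  out=∅∪out(0)=∅
  fail(2) 'dc': from fail(1)=0 chase 'c': 0 ⇒ 6;  out=∅∪out(6)=∅
  fail(5) 'da': from fail(1)=0 chase 'a': 0 ⇒ 0;  out={2}∪out(0)={2}
  fail(7) 'cb': from fail(6)=0 chase 'b': 0 ⇒ 0;  out=∅∪out(0)=∅
  fail(3) 'dcb': from fail(2)=6 chase 'b': 6 ⇒ 7;  out=∅∪out(7)=∅
  fail(8) 'cba': from fail(7)=0 chase 'a': 0 ⇒ 0;  out={3}∪out(0)={3}
  fail(4) 'dcba': from fail(3)=7 chase 'a': 7 ⇒ 8;  out={1}∪out(8)={1,3}

Text stream:
[0] read 'd'  n0⇒n1  emit P0@[0:0]
[1] read 'c'  n1⇒n2
[2] read 'b'  n2⇒n3
[3] read 'a'  n3⇒n4  emit P1@[0:3],P3@[1:3]
[4] read 'b'  n4⇒n0 ·f
[5] read 'd'  n0⇒n1  emit P0@[5:5]
[6] read 'd'  n1⇒n1 ·f  emit P0@[6:6]
[7] read 'a'  n1⇒n5  emit P2@[6:7]
[8] read 'c'  n5⇒n6 ·f
[9] read 'c'  n6⇒n6 ·f
[10] read 'b'  n6⇒n7
[11] read 'a'  n7⇒n8  emit P3@[9:11]
[12] read 'c'  n8⇒n6 ·f
[13] read 'd'  n6⇒n1 ·f  emit P0@[13:13]
[14] read 'b'  n1⇒n0 ·f
[15] read 'a'  n0⇒n0
[16] read 'c'  n0⇒n6
[17] read 'b'  n6⇒n7
[18] read 'a'  n7⇒n8  emit P3@[16:18]
[19] read 'd'  n8⇒n1 ·f  emit P0@[19:19]
[20] read 'a'  n1⇒n5  emit P2@[19:20]
[21] read 'a'  n5⇒n0 ·f
[22] read 'c'  n0⇒n6
[23] read 'b'  n6⇒n7
[24] read 'a'  n7⇒n8  emit P3@[22:24]
[25] read 'd'  n8⇒n1 ·f  emit P0@[25:25]
[26] read 'a'  n1⇒n5  emit P2@[25:26]
[27] read 'c'  n5⇒n6 ·f
[28] read 'd'  n6⇒n1 ·f  emit P0@[28:28]
[29] read 'c'  n1⇒n2
[30] read 'b'  n2⇒n3
[31] read 'a'  n3⇒n4  emit P1@[28:31],P3@[29:31]
[32] read 'd'  n4⇒n1 ·f  emit P0@[32:32]
[33] read 'c'  n1⇒n2
[34] read 'b'  n2⇒n3
[35] read 'a'  n3⇒n4  emit P1@[32:35],P3@[33:35]
[36] read 'd'  n4⇒n1 ·f  emit P0@[36:36]
[37] read 'a'  n1⇒n5  emit P2@[36:37]
[38] read 'c'  n5⇒n6 ·f
[39] read 'd'  n6⇒n1 ·f  emit P0@[39:39]
[40] read 'c'  n1⇒n2
[41] read 'b'  n2⇒n3
[42] read 'a'  n3⇒n4  emit P1@[39:42],P3@[40:42]
[43] read 'b'  n4⇒n0 ·f
[44] read 'c'  n0⇒n6
[45] read 'a'  n6⇒n0 ·f
[46] read 'd'  n0⇒n1  emit P0@[46:46]
[47] read 'a'  n1⇒n5  emit P2@[46:47]
[48] read 'b'  n5⇒n0 ·f
[49] read 'c'  n0⇒n6
[50] read 'd'  n6⇒n1 ·f  emit P0@[50:50]
[51] read 'a'  n1⇒n5  emit P2@[50:51]
[52] read 'd'  n5⇒n1 ·f  emit P0@[52:52]
[53] read 'b'  n1⇒n0 ·f
[54] read 'b'  n0⇒n0
[55] read 'b'  n0⇒n0
[56] read 'd'  n0⇒n1  emit P0@[56:56]
[57] read 'd'  n1⇒n1 ·f  emit P0@[57:57]
[58] read 'a'  n1⇒n5  emit P2@[57:58]
[59] read 'c'  n5⇒n6 ·f
[60] read 'c'  n6⇒n6 ·f

All matches (sorted): [[0,0],[3,1],[3,3],[5,0],[6,0],[7,2],[11,3],[13,0],[18,3],[19,0],[20,2],[24,3],[25,0],[26,2],[28,0],[31,1],[31,3],[32,0],[35,1],[35,3],[36,0],[37,2],[39,0],[42,1],[42,3],[46,0],[47,2],[50,0],[51,2],[52,0],[56,0],[57,0],[58,2]]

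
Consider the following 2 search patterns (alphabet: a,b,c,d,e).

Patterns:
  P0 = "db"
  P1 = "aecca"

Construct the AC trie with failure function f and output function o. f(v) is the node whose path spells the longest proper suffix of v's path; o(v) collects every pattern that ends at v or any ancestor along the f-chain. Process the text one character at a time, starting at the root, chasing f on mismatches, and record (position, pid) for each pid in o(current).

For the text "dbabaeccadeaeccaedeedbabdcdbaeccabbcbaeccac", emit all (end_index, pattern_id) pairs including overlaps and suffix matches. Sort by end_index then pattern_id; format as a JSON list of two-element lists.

Build automaton:
Trie nodes:
  n0 'ε': a→3 d→1
  n1 'd': b→2
  n2 'db': ·  ←P0
  n3 'a': e→4
  n4 'ae': c→5
  n5 'aec': c→6
  n6 'aecc': a→7
  n7 'aecca': ·  ←P1

Failure links (BFS by depth):
  n1('d'): parent n0 fail=0; on 'd' 0 → fail=0;  out ∅∪∅=∅
  n3('a'): parent n0 fail=0; on 'a' 0 → fail=0;  out ∅∪∅=∅
  n2('db'): parent n1 fail=0; on 'b' 0 → fail=0;  out {0}∪∅={0}
  n4('ae'): parent n3 fail=0; on 'e' 0 → fail=0;  out ∅∪∅=∅
  n5('aec'): parent n4 fail=0; on 'c' 0 → fail=0;  out ∅∪∅=∅
  n6('aecc'): parent n5 fail=0; on 'c' 0 → fail=0;  out ∅∪∅=∅
  n7('aecca'): parent n6 fail=0; on 'a' 0 → fail=3;  out {1}∪∅={1}

Run:
[0] read 'd'  n0⇒n1
[1] read 'b'  n1⇒n2  → match P0@[0:1]
[2] read 'a'  n2⇒n3 (via fail)
[3] read 'b'  n3⇒n0 (via fail)
[4] read 'a'  n0⇒n3
[5] read 'e'  n3⇒n4
[6] read 'c'  n4⇒n5
[7] read 'c'  n5⇒n6
[8] read 'a'  n6⇒n7  → match P1@[4:8]
[9] read 'd'  n7⇒n1 (via fail)
[10] read 'e'  n1⇒n0 (via fail)
[11] read 'a'  n0⇒n3
[12] read 'e'  n3⇒n4
[13] read 'c'  n4⇒n5
[14] read 'c'  n5⇒n6
[15] read 'a'  n6⇒n7  → match P1@[11:15]
[16] read 'e'  n7⇒n4 (via fail)
[17] read 'd'  n4⇒n1 (via fail)
[18] read 'e'  n1⇒n0 (via fail)
[19] read 'e'  n0⇒n0
[20] read 'd'  n0⇒n1
[21] read 'b'  n1⇒n2  → match P0@[20:21]
[22] read 'a'  n2⇒n3 (via fail)
[23] read 'b'  n3⇒n0 (via fail)
[24] read 'd'  n0⇒n1
[25] read 'c'  n1⇒n0 (via fail)
[26] read 'd'  n0⇒n1
[27] read 'b'  n1⇒n2  → match P0@[26:27]
[28] read 'a'  n2⇒n3 (via fail)
[29] read 'e'  n3⇒n4
[30] read 'c'  n4⇒n5
[31] read 'c'  n5⇒n6
[32] read 'a'  n6⇒n7  → match P1@[28:32]
[33] read 'b'  n7⇒n0 (via fail)
[34] read 'b'  n0⇒n0
[35] read 'c'  n0⇒n0
[36] read 'b'  n0⇒n0
[37] read 'a'  n0⇒n3
[38] read 'e'  n3⇒n4
[39] read 'c'  n4⇒n5
[40] read 'c'  n5⇒n6
[41] read 'a'  n6⇒n7  → match P1@[37:41]
[42] read 'c'  n7⇒n0 (via fail)

All matches (sorted): [[1,0],[8,1],[15,1],[21,0],[27,0],[32,1],[41,1]]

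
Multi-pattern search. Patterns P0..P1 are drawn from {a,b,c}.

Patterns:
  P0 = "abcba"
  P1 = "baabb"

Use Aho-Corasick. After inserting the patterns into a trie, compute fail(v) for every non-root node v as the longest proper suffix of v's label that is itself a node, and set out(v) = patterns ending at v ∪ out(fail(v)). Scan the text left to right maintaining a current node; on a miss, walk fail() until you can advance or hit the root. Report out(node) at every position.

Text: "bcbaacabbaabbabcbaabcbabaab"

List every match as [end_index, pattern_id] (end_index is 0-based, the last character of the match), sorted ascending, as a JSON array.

Build automaton:
Trie (insert patterns):
  n0 'ε': a→1 b→6
  n1 'a': b→2
  n2 'ab': c→3
  n3 'abc': b→4
  n4 'abcb': a→5
  n5 'abcba': ·  ←P0
  n6 'b': a→7
  n7 'ba': a→8
  n8 'baa': b→9
  n9 'baab': b→10
  n10 'baabb': ·  ←P1

Failure links (BFS by depth):
  n1('a'): parent n0 fail=0; on 'a' 0 → fail=0;  out ∅∪∅=∅
  n6('b'): parent n0 fail=0; on 'b' 0 → fail=0;  out ∅∪∅=∅
  n2('ab'): parent n1 fail=0; on 'b' 0 → fail=6;  out ∅∪∅=∅
  n7('ba'): parent n6 fail=0; on 'a' 0 → fail=1;  out ∅∪∅=∅
  n3('abc'): parent n2 fail=6; on 'c' 6→0 → fail=0;  out ∅∪∅=∅
  n8('baa'): parent n7 fail=1; on 'a' 1→0 → fail=1;  out ∅∪∅=∅
  n4('abcb'): parent n3 fail=0; on 'b' 0 → fail=6;  out ∅∪∅=∅
  n9('baab'): parent n8 fail=1; on 'b' 1 → fail=2;  out ∅∪∅=∅
  n5('abcba'): parent n4 fail=6; on 'a' 6 → fail=7;  out {0}∪∅={0}
  n10('baabb'): parent n9 fail=2; on 'b' 2→6→0 → fail=6;  out {1}∪∅={1}

Run:
pos 0 'b': at 6
pos 1 'c': at 0 (via fail)
pos 2 'b': at 6
pos 3 'a': at 7
pos 4 'a': at 8
pos 5 'c': at 0 (via fail)
pos 6 'a': at 1
pos 7 'b': at 2
pos 8 'b': at 6 (via fail)
pos 9 'a': at 7
pos 10 'a': at 8
pos 11 'b': at 9
pos 12 'b': at 10  emit P1@[8:12]
pos 13 'a': at 7 (via fail)
pos 14 'b': at 2 (via fail)
pos 15 'c': at 3
pos 16 'b': at 4
pos 17 'a': at 5  emit P0@[13:17]
pos 18 'a': at 8 (via fail)
pos 19 'b': at 9
pos 20 'c': at 3 (via fail)
pos 21 'b': at 4
pos 22 'a': at 5  emit P0@[18:22]
pos 23 'b': at 2 (via fail)
pos 24 'a': at 7 (via fail)
pos 25 'a': at 8
pos 26 'b': at 9

Matches: [[12,1],[17,0],[22,0]]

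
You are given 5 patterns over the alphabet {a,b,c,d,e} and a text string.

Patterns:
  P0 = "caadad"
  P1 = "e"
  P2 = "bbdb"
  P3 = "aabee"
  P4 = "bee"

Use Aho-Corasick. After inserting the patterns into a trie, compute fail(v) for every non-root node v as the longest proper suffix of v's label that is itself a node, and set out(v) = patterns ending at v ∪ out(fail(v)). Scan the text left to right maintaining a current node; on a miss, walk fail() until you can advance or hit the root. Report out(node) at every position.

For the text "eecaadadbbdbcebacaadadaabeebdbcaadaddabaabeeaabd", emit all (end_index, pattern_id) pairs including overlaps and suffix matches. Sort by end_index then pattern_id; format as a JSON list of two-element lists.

Construct AC machine:
Trie (insert patterns):
  0='ε' goto a→12 b→8 c→1 e→7
  1='c' goto a→2
  2='ca' goto a→3
  3='caa' goto d→4
  4='caad' goto a→5
  5='caada' goto d→6
  6='caadad' goto ·  [P0 ends]
  7='e' goto ·  [P1 ends]
  8='b' goto b→9 e→17
  9='bb' goto d→10
  10='bbd' goto b→11
  11='bbdb' goto ·  [P2 ends]
  12='a' goto a→13
  13='aa' goto b→14
  14='aab' goto e→15
  15='aabe' goto e→16
  16='aabee' goto ·  [P3 ends]
  17='be' goto e→18
  18='bee' goto ·  [P4 ends]

BFS fail/out derivation:
  n1('c'): parent n0 fail=0; on 'c' 0 → fail=0;  out ∅∪∅=∅
  n7('e'): parent n0 fail=0; on 'e' 0 → fail=0;  out {1}∪∅={1}
  n8('b'): parent n0 fail=0; on 'b' 0 → fail=0;  out ∅∪∅=∅
  n12('a'): parent n0 fail=0; on 'a' 0 → fail=0;  out ∅∪∅=∅
  n2('ca'): parent n1 fail=0; on 'a' 0 → fail=12;  out ∅∪∅=∅
  n9('bb'): parent n8 fail=0; on 'b' 0 → fail=8;  out ∅∪∅=∅
  n13('aa'): parent n12 fail=0; on 'a' 0 → fail=12;  out ∅∪∅=∅
  n17('be'): parent n8 fail=0; on 'e' 0 → fail=7;  out ∅∪{1}={1}
  n3('caa'): parent n2 fail=12; on 'a' 12 → fail=13;  out ∅∪∅=∅
  n10('bbd'): parent n9 fail=8; on 'd' 8→0 → fail=0;  out ∅∪∅=∅
  n14('aab'): parent n13 fail=12; on 'b' 12→0 → fail=8;  out ∅∪∅=∅
  n18('bee'): parent n17 fail=7; on 'e' 7→0 → fail=7;  out {4}∪{1}={1,4}
  n4('caad'): parent n3 fail=13; on 'd' 13→12→0 → fail=0;  out ∅∪∅=∅
  n11('bbdb'): parent n10 fail=0; on 'b' 0 → fail=8;  out {2}∪∅={2}
  n15('aabe'): parent n14 fail=8; on 'e' 8 → fail=17;  out ∅∪{1}={1}
  n5('caada'): parent n4 fail=0; on 'a' 0 → fail=12;  out ∅∪∅=∅
  n16('aabee'): parent n15 fail=17; on 'e' 17 → fail=18;  out {3}∪{1,4}={1,3,4}
  n6('caadad'): parent n5 fail=12; on 'd' 12→0 → fail=0;  out {0}∪∅={0}

Run:
i=0 'e': node 0→7  → match P1@[0:0]
i=1 'e': node 7→7 (via fail)  → match P1@[1:1]
i=2 'c': node 7→1 (via fail)
i=3 'a': node 1→2
i=4 'a': node 2→3
i=5 'd': node 3→4
i=6 'a': node 4→5
i=7 'd': node 5→6  → match P0@[2:7]
i=8 'b': node 6→8 (via fail)
i=9 'b': node 8→9
i=10 'd': node 9→10
i=11 'b': node 10→11  → match P2@[8:11]
i=12 'c': node 11→1 (via fail)
i=13 'e': node 1→7 (via fail)  → match P1@[13:13]
i=14 'b': node 7→8 (via fail)
i=15 'a': node 8→12 (via fail)
i=16 'c': node 12→1 (via fail)
i=17 'a': node 1→2
i=18 'a': node 2→3
i=19 'd': node 3→4
i=20 'a': node 4→5
i=21 'd': node 5→6  → match P0@[16:21]
i=22 'a': node 6→12 (via fail)
i=23 'a': node 12→13
i=24 'b': node 13→14
i=25 'e': node 14→15  → match P1@[25:25]
i=26 'e': node 15→16  → match P1@[26:26],P3@[22:26],P4@[24:26]
i=27 'b': node 16→8 (via fail)
i=28 'd': node 8→0 (via fail)
i=29 'b': node 0→8
i=30 'c': node 8→1 (via fail)
i=31 'a': node 1→2
i=32 'a': node 2→3
i=33 'd': node 3→4
i=34 'a': node 4→5
i=35 'd': node 5→6  → match P0@[30:35]
i=36 'd': node 6→0 (via fail)
i=37 'a': node 0→12
i=38 'b': node 12→8 (via fail)
i=39 'a': node 8→12 (via fail)
i=40 'a': node 12→13
i=41 'b': node 13→14
i=42 'e': node 14→15  → match P1@[42:42]
i=43 'e': node 15→16  → match P1@[43:43],P3@[39:43],P4@[41:43]
i=44 'a': node 16→12 (via fail)
i=45 'a': node 12→13
i=46 'b': node 13→14
i=47 'd': node 14→0 (via fail)

All matches (sorted): [[0,1],[1,1],[7,0],[11,2],[13,1],[21,0],[25,1],[26,1],[26,3],[26,4],[35,0],[42,1],[43,1],[43,3],[43,4]]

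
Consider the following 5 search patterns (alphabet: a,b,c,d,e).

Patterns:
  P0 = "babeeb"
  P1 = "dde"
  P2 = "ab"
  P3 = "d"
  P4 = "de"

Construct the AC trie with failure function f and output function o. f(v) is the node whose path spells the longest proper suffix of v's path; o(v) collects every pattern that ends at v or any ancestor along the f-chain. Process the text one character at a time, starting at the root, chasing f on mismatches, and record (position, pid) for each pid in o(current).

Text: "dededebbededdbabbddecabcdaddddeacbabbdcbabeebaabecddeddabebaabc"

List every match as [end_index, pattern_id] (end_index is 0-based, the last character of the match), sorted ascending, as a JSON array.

Construct AC machine:
Trie (insert patterns):
  0='ε' goto a→10 b→1 d→7
  1='b' goto a→2
  2='ba' goto b→3
  3='bab' goto e→4
  4='babe' goto e→5
  5='babee' goto b→6
  6='babeeb' goto ·  ←P0
  7='d' goto d→8 e→12  ←P3
  8='dd' goto e→9
  9='dde' goto ·  ←P1
  10='a' goto b→11
  11='ab' goto ·  ←P2
  12='de' goto ·  ←P4

BFS fail/out derivation:
  fail(1) 'b': from fail(0)=0 chase 'b': 0 ⇒ 0;  out=∅∪out(0)=∅
  fail(7) 'd': from fail(0)=0 chase 'd': 0 ⇒ 0;  out={3}∪out(0)={3}
  fail(10) 'a': from fail(0)=0 chase 'a': 0 ⇒ 0;  out=∅∪out(0)=∅
  fail(2) 'ba': from fail(1)=0 chase 'a': 0 ⇒ 10;  out=∅∪out(10)=∅
  fail(8) 'dd': from fail(7)=0 chase 'd': 0 ⇒ 7;  out=∅∪out(7)={3}
  fail(11) 'ab': from fail(10)=0 chase 'b': 0 ⇒ 1;  out={2}∪out(1)={2}
  fail(12) 'de': from fail(7)=0 chase 'e': 0 ⇒ 0;  out={4}∪out(0)={4}
  fail(3) 'bab': from fail(2)=10 chase 'b': 10 ⇒ 11;  out=∅∪out(11)={2}
  fail(9) 'dde': from fail(8)=7 chase 'e': 7 ⇒ 12;  out={1}∪out(12)={1,4}
  fail(4) 'babe': from fail(3)=11 chase 'e': 11→1→0 ⇒ 0;  out=∅∪out(0)=∅
  fail(5) 'babee': from fail(4)=0 chase 'e': 0 ⇒ 0;  out=∅∪out(0)=∅
  fail(6) 'babeeb': from fail(5)=0 chase 'b': 0 ⇒ 1;  out={0}∪out(1)={0}

Run:
i=0 'd': node 0→7  → match P3@[0:0]
i=1 'e': node 7→12  → match P4@[0:1]
i=2 'd': node 12→7 (via fail)  → match P3@[2:2]
i=3 'e': node 7→12  → match P4@[2:3]
i=4 'd': node 12→7 (via fail)  → match P3@[4:4]
i=5 'e': node 7→12  → match P4@[4:5]
i=6 'b': node 12→1 (via fail)
i=7 'b': node 1→1 (via fail)
i=8 'e': node 1→0 (via fail)
i=9 'd': node 0→7  → match P3@[9:9]
i=10 'e': node 7→12  → match P4@[9:10]
i=11 'd': node 12→7 (via fail)  → match P3@[11:11]
i=12 'd': node 7→8  → match P3@[12:12]
i=13 'b': node 8→1 (via fail)
i=14 'a': node 1→2
i=15 'b': node 2→3  → match P2@[14:15]
i=16 'b': node 3→1 (via fail)
i=17 'd': node 1→7 (via fail)  → match P3@[17:17]
i=18 'd': node 7→8  → match P3@[18:18]
i=19 'e': node 8→9  → match P1@[17:19],P4@[18:19]
i=20 'c': node 9→0 (via fail)
i=21 'a': node 0→10
i=22 'b': node 10→11  → match P2@[21:22]
i=23 'c': node 11→0 (via fail)
i=24 'd': node 0→7  → match P3@[24:24]
i=25 'a': node 7→10 (via fail)
i=26 'd': node 10→7 (via fail)  → match P3@[26:26]
i=27 'd': node 7→8  → match P3@[27:27]
i=28 'd': node 8→8 (via fail)  → match P3@[28:28]
i=29 'd': node 8→8 (via fail)  → match P3@[29:29]
i=30 'e': node 8→9  → match P1@[28:30],P4@[29:30]
i=31 'a': node 9→10 (via fail)
i=32 'c': node 10→0 (via fail)
i=33 'b': node 0→1
i=34 'a': node 1→2
i=35 'b': node 2→3  → match P2@[34:35]
i=36 'b': node 3→1 (via fail)
i=37 'd': node 1→7 (via fail)  → match P3@[37:37]
i=38 'c': node 7→0 (via fail)
i=39 'b': node 0→1
i=40 'a': node 1→2
i=41 'b': node 2→3  → match P2@[40:41]
i=42 'e': node 3→4
i=43 'e': node 4→5
i=44 'b': node 5→6  → match P0@[39:44]
i=45 'a': node 6→2 (via fail)
i=46 'a': node 2→10 (via fail)
i=47 'b': node 10→11  → match P2@[46:47]
i=48 'e': node 11→0 (via fail)
i=49 'c': node 0→0
i=50 'd': node 0→7  → match P3@[50:50]
i=51 'd': node 7→8  → match P3@[51:51]
i=52 'e': node 8→9  → match P1@[50:52],P4@[51:52]
i=53 'd': node 9→7 (via fail)  → match P3@[53:53]
i=54 'd': node 7→8  → match P3@[54:54]
i=55 'a': node 8→10 (via fail)
i=56 'b': node 10→11  → match P2@[55:56]
i=57 'e': node 11→0 (via fail)
i=58 'b': node 0→1
i=59 'a': node 1→2
i=60 'a': node 2→10 (via fail)
i=61 'b': node 10→11  → match P2@[60:61]
i=62 'c': node 11→0 (via fail)

Result: [[0,3],[1,4],[2,3],[3,4],[4,3],[5,4],[9,3],[10,4],[11,3],[12,3],[15,2],[17,3],[18,3],[19,1],[19,4],[22,2],[24,3],[26,3],[27,3],[28,3],[29,3],[30,1],[30,4],[35,2],[37,3],[41,2],[44,0],[47,2],[50,3],[51,3],[52,1],[52,4],[53,3],[54,3],[56,2],[61,2]]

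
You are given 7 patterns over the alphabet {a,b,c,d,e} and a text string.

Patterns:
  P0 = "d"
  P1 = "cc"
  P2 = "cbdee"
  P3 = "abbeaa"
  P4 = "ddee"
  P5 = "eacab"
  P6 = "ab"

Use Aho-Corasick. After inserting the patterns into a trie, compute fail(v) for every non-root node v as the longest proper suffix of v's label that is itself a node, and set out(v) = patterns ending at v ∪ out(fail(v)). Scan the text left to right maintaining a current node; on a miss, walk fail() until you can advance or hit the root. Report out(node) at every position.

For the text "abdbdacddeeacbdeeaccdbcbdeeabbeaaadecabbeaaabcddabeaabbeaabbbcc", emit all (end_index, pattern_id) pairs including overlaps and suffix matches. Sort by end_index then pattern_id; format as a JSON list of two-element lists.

Build automaton:
Trie (insert patterns):
  0='ε' goto a→8 c→2 d→1 e→17
  1='d' goto d→14  ←P0
  2='c' goto b→4 c→3
  3='cc' goto ·  ←P1
  4='cb' goto d→5
  5='cbd' goto e→6
  6='cbde' goto e→7
  7='cbdee' goto ·  ←P2
  8='a' goto b→9
  9='ab' goto b→10  ←P6
  10='abb' goto e→11
  11='abbe' goto a→12
  12='abbea' goto a→13
  13='abbeaa' goto ·  ←P3
  14='dd' goto e→15
  15='dde' goto e→16
  16='ddee' goto ·  ←P4
  17='e' goto a→18
  18='ea' goto c→19
  19='eac' goto a→20
  20='eaca' goto b→21
  21='eacab' goto ·  ←P5

BFS fail/out derivation:
  n1('d'): parent n0 fail=0; on 'd' 0 → fail=0;  out {0}∪∅={0}
  n2('c'): parent n0 fail=0; on 'c' 0 → fail=0;  out ∅∪∅=∅
  n8('a'): parent n0 fail=0; on 'a' 0 → fail=0;  out ∅∪∅=∅
  n17('e'): parent n0 fail=0; on 'e' 0 → fail=0;  out ∅∪∅=∅
  n3('cc'): parent n2 fail=0; on 'c' 0 → fail=2;  out {1}∪∅={1}
  n4('cb'): parent n2 fail=0; on 'b' 0 → fail=0;  out ∅∪∅=∅
  n9('ab'): parent n8 fail=0; on 'b' 0 → fail=0;  out {6}∪∅={6}
  n14('dd'): parent n1 fail=0; on 'd' 0 → fail=1;  out ∅∪{0}={0}
  n18('ea'): parent n17 fail=0; on 'a' 0 → fail=8;  out ∅∪∅=∅
  n5('cbd'): parent n4 fail=0; on 'd' 0 → fail=1;  out ∅∪{0}={0}
  n10('abb'): parent n9 fail=0; on 'b' 0 → fail=0;  out ∅∪∅=∅
  n15('dde'): parent n14 fail=1; on 'e' 1→0 → fail=17;  out ∅∪∅=∅
  n19('eac'): parent n18 fail=8; on 'c' 8→0 → fail=2;  out ∅∪∅=∅
  n6('cbde'): parent n5 fail=1; on 'e' 1→0 → fail=17;  out ∅∪∅=∅
  n11('abbe'): parent n10 fail=0; on 'e' 0 → fail=17;  out ∅∪∅=∅
  n16('ddee'): parent n15 fail=17; on 'e' 17→0 → fail=17;  out {4}∪∅={4}
  n20('eaca'): parent n19 fail=2; on 'a' 2→0 → fail=8;  out ∅∪∅=∅
  n7('cbdee'): parent n6 fail=17; on 'e' 17→0 → fail=17;  out {2}∪∅={2}
  n12('abbea'): parent n11 fail=17; on 'a' 17 → fail=18;  out ∅∪∅=∅
  n21('eacab'): parent n20 fail=8; on 'b' 8 → fail=9;  out {5}∪{6}={5,6}
  n13('abbeaa'): parent n12 fail=18; on 'a' 18→8→0 → fail=8;  out {3}∪∅={3}

Scan:
[0] read 'a'  n0⇒n8
[1] read 'b'  n8⇒n9  emit P6@[0:1]
[2] read 'd'  n9⇒n1 ·f  emit P0@[2:2]
[3] read 'b'  n1⇒n0 ·f
[4] read 'd'  n0⇒n1  emit P0@[4:4]
[5] read 'a'  n1⇒n8 ·f
[6] read 'c'  n8⇒n2 ·f
[7] read 'd'  n2⇒n1 ·f  emit P0@[7:7]
[8] read 'd'  n1⇒n14  emit P0@[8:8]
[9] read 'e'  n14⇒n15
[10] read 'e'  n15⇒n16  emit P4@[7:10]
[11] read 'a'  n16⇒n18 ·f
[12] read 'c'  n18⇒n19
[13] read 'b'  n19⇒n4 ·f
[14] read 'd'  n4⇒n5  emit P0@[14:14]
[15] read 'e'  n5⇒n6
[16] read 'e'  n6⇒n7  emit P2@[12:16]
[17] read 'a'  n7⇒n18 ·f
[18] read 'c'  n18⇒n19
[19] read 'c'  n19⇒n3 ·f  emit P1@[18:19]
[20] read 'd'  n3⇒n1 ·f  emit P0@[20:20]
[21] read 'b'  n1⇒n0 ·f
[22] read 'c'  n0⇒n2
[23] read 'b'  n2⇒n4
[24] read 'd'  n4⇒n5  emit P0@[24:24]
[25] read 'e'  n5⇒n6
[26] read 'e'  n6⇒n7  emit P2@[22:26]
[27] read 'a'  n7⇒n18 ·f
[28] read 'b'  n18⇒n9 ·f  emit P6@[27:28]
[29] read 'b'  n9⇒n10
[30] read 'e'  n10⇒n11
[31] read 'a'  n11⇒n12
[32] read 'a'  n12⇒n13  emit P3@[27:32]
[33] read 'a'  n13⇒n8 ·f
[34] read 'd'  n8⇒n1 ·f  emit P0@[34:34]
[35] read 'e'  n1⇒n17 ·f
[36] read 'c'  n17⇒n2 ·f
[37] read 'a'  n2⇒n8 ·f
[38] read 'b'  n8⇒n9  emit P6@[37:38]
[39] read 'b'  n9⇒n10
[40] read 'e'  n10⇒n11
[41] read 'a'  n11⇒n12
[42] read 'a'  n12⇒n13  emit P3@[37:42]
[43] read 'a'  n13⇒n8 ·f
[44] read 'b'  n8⇒n9  emit P6@[43:44]
[45] read 'c'  n9⇒n2 ·f
[46] read 'd'  n2⇒n1 ·f  emit P0@[46:46]
[47] read 'd'  n1⇒n14  emit P0@[47:47]
[48] read 'a'  n14⇒n8 ·f
[49] read 'b'  n8⇒n9  emit P6@[48:49]
[50] read 'e'  n9⇒n17 ·f
[51] read 'a'  n17⇒n18
[52] read 'a'  n18⇒n8 ·f
[53] read 'b'  n8⇒n9  emit P6@[52:53]
[54] read 'b'  n9⇒n10
[55] read 'e'  n10⇒n11
[56] read 'a'  n11⇒n12
[57] read 'a'  n12⇒n13  emit P3@[52:57]
[58] read 'b'  n13⇒n9 ·f  emit P6@[57:58]
[59] read 'b'  n9⇒n10
[60] read 'b'  n10⇒n0 ·f
[61] read 'c'  n0⇒n2
[62] read 'c'  n2⇒n3  emit P1@[61:62]

All matches (sorted): [[1,6],[2,0],[4,0],[7,0],[8,0],[10,4],[14,0],[16,2],[19,1],[20,0],[24,0],[26,2],[28,6],[32,3],[34,0],[38,6],[42,3],[44,6],[46,0],[47,0],[49,6],[53,6],[57,3],[58,6],[62,1]]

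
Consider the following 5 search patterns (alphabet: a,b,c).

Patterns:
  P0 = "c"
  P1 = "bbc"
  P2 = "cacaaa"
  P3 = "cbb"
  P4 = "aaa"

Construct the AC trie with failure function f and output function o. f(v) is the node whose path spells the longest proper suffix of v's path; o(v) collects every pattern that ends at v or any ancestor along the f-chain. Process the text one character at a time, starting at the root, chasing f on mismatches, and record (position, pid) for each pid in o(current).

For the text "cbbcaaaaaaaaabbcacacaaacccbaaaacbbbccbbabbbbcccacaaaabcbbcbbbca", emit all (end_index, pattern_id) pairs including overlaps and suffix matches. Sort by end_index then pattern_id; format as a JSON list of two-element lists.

Construct AC machine:
Trie nodes:
  0='ε' goto a→12 b→2 c→1
  1='c' goto a→5 b→10  [P0 ends]
  2='b' goto b→3
  3='bb' goto c→4
  4='bbc' goto ·  [P1 ends]
  5='ca' goto c→6
  6='cac' goto a→7
  7='caca' goto a→8
  8='cacaa' goto a→9
  9='cacaaa' goto ·  [P2 ends]
  10='cb' goto b→11
  11='cbb' goto ·  [P3 ends]
  12='a' goto a→13
  13='aa' goto a→14
  14='aaa' goto ·  [P4 ends]

Failure links (BFS by depth):
  n1('c'): parent n0 fail=0; on 'c' 0 → fail=0;  out {0}∪∅={0}
  n2('b'): parent n0 fail=0; on 'b' 0 → fail=0;  out ∅∪∅=∅
  n12('a'): parent n0 fail=0; on 'a' 0 → fail=0;  out ∅∪∅=∅
  n3('bb'): parent n2 fail=0; on 'b' 0 → fail=2;  out ∅∪∅=∅
  n5('ca'): parent n1 fail=0; on 'a' 0 → fail=12;  out ∅∪∅=∅
  n10('cb'): parent n1 fail=0; on 'b' 0 → fail=2;  out ∅∪∅=∅
  n13('aa'): parent n12 fail=0; on 'a' 0 → fail=12;  out ∅∪∅=∅
  n4('bbc'): parent n3 fail=2; on 'c' 2→0 → fail=1;  out {1}∪{0}={0,1}
  n6('cac'): parent n5 fail=12; on 'c' 12→0 → fail=1;  out ∅∪{0}={0}
  n11('cbb'): parent n10 fail=2; on 'b' 2 → fail=3;  out {3}∪∅={3}
  n14('aaa'): parent n13 fail=12; on 'a' 12 → fail=13;  out {4}∪∅={4}
  n7('caca'): parent n6 fail=1; on 'a' 1 → fail=5;  out ∅∪∅=∅
  n8('cacaa'): parent n7 fail=5; on 'a' 5→12 → fail=13;  out ∅∪∅=∅
  n9('cacaaa'): parent n8 fail=13; on 'a' 13 → fail=14;  out {2}∪{4}={2,4}

Text stream:
i=0 'c': node 0→1  ** P0@[0:0]
i=1 'b': node 1→10
i=2 'b': node 10→11  ** P3@[0:2]
i=3 'c': node 11→4 (via fail)  ** P0@[3:3],P1@[1:3]
i=4 'a': node 4→5 (via fail)
i=5 'a': node 5→13 (via fail)
i=6 'a': node 13→14  ** P4@[4:6]
i=7 'a': node 14→14 (via fail)  ** P4@[5:7]
i=8 'a': node 14→14 (via fail)  ** P4@[6:8]
i=9 'a': node 14→14 (via fail)  ** P4@[7:9]
i=10 'a': node 14→14 (via fail)  ** P4@[8:10]
i=11 'a': node 14→14 (via fail)  ** P4@[9:11]
i=12 'a': node 14→14 (via fail)  ** P4@[10:12]
i=13 'b': node 14→2 (via fail)
i=14 'b': node 2→3
i=15 'c': node 3→4  ** P0@[15:15],P1@[13:15]
i=16 'a': node 4→5 (via fail)
i=17 'c': node 5→6  ** P0@[17:17]
i=18 'a': node 6→7
i=19 'c': node 7→6 (via fail)  ** P0@[19:19]
i=20 'a': node 6→7
i=21 'a': node 7→8
i=22 'a': node 8→9  ** P2@[17:22],P4@[20:22]
i=23 'c': node 9→1 (via fail)  ** P0@[23:23]
i=24 'c': node 1→1 (via fail)  ** P0@[24:24]
i=25 'c': node 1→1 (via fail)  ** P0@[25:25]
i=26 'b': node 1→10
i=27 'a': node 10→12 (via fail)
i=28 'a': node 12→13
i=29 'a': node 13→14  ** P4@[27:29]
i=30 'a': node 14→14 (via fail)  ** P4@[28:30]
i=31 'c': node 14→1 (via fail)  ** P0@[31:31]
i=32 'b': node 1→10
i=33 'b': node 10→11  ** P3@[31:33]
i=34 'b': node 11→3 (via fail)
i=35 'c': node 3→4  ** P0@[35:35],P1@[33:35]
i=36 'c': node 4→1 (via fail)  ** P0@[36:36]
i=37 'b': node 1→10
i=38 'b': node 10→11  ** P3@[36:38]
i=39 'a': node 11→12 (via fail)
i=40 'b': node 12→2 (via fail)
i=41 'b': node 2→3
i=42 'b': node 3→3 (via fail)
i=43 'b': node 3→3 (via fail)
i=44 'c': node 3→4  ** P0@[44:44],P1@[42:44]
i=45 'c': node 4→1 (via fail)  ** P0@[45:45]
i=46 'c': node 1→1 (via fail)  ** P0@[46:46]
i=47 'a': node 1→5
i=48 'c': node 5→6  ** P0@[48:48]
i=49 'a': node 6→7
i=50 'a': node 7→8
i=51 'a': node 8→9  ** P2@[46:51],P4@[49:51]
i=52 'a': node 9→14 (via fail)  ** P4@[50:52]
i=53 'b': node 14→2 (via fail)
i=54 'c': node 2→1 (via fail)  ** P0@[54:54]
i=55 'b': node 1→10
i=56 'b': node 10→11  ** P3@[54:56]
i=57 'c': node 11→4 (via fail)  ** P0@[57:57],P1@[55:57]
i=58 'b': node 4→10 (via fail)
i=59 'b': node 10→11  ** P3@[57:59]
i=60 'b': node 11→3 (via fail)
i=61 'c': node 3→4  ** P0@[61:61],P1@[59:61]
i=62 'a': node 4→5 (via fail)

All matches (sorted): [[0,0],[2,3],[3,0],[3,1],[6,4],[7,4],[8,4],[9,4],[10,4],[11,4],[12,4],[15,0],[15,1],[17,0],[19,0],[22,2],[22,4],[23,0],[24,0],[25,0],[29,4],[30,4],[31,0],[33,3],[35,0],[35,1],[36,0],[38,3],[44,0],[44,1],[45,0],[46,0],[48,0],[51,2],[51,4],[52,4],[54,0],[56,3],[57,0],[57,1],[59,3],[61,0],[61,1]]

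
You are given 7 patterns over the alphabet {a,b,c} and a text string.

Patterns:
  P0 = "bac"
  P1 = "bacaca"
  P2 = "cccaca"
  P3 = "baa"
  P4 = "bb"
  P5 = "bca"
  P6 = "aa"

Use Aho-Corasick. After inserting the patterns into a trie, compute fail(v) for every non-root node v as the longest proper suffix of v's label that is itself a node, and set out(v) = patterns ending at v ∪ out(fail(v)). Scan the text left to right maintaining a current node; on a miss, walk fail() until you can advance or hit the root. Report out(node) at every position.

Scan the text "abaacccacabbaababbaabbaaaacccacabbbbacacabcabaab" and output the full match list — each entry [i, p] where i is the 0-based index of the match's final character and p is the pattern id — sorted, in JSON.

Construct AC machine:
Trie nodes:
  n0 'ε': a→17 b→1 c→7
  n1 'b': a→2 b→14 c→15
  n2 'ba': a→13 c→3
  n3 'bac': a→4  [P0 ends]
  n4 'baca': c→5
  n5 'bacac': a→6
  n6 'bacaca': ·  [P1 ends]
  n7 'c': c→8
  n8 'cc': c→9
  n9 'ccc': a→10
  n10 'ccca': c→11
  n11 'cccac': a→12
  n12 'cccaca': ·  [P2 ends]
  n13 'baa': ·  [P3 ends]
  n14 'bb': ·  [P4 ends]
  n15 'bc': a→16
  n16 'bca': ·  [P5 ends]
  n17 'a': a→18
  n18 'aa': ·  [P6 ends]

Failure links (BFS by depth):
  fail(1) 'b': from fail(0)=0 chase 'b': 0 ⇒ 0;  out=∅∪out(0)=∅
  fail(7) 'c': from fail(0)=0 chase 'c': 0 ⇒ 0;  out=∅∪out(0)=∅
  fail(17) 'a': from fail(0)=0 chase 'a': 0 ⇒ 0;  out=∅∪out(0)=∅
  fail(2) 'ba': from fail(1)=0 chase 'a': 0 ⇒ 17;  out=∅∪out(17)=∅
  fail(8) 'cc': from fail(7)=0 chase 'c': 0 ⇒ 7;  out=∅∪out(7)=∅
  fail(14) 'bb': from fail(1)=0 chase 'b': 0 ⇒ 1;  out={4}∪out(1)={4}
  fail(15) 'bc': from fail(1)=0 chase 'c': 0 ⇒ 7;  out=∅∪out(7)=∅
  fail(18) 'aa': from fail(17)=0 chase 'a': 0 ⇒ 17;  out={6}∪out(17)={6}
  fail(3) 'bac': from fail(2)=17 chase 'c': 17→0 ⇒ 7;  out={0}∪out(7)={0}
  fail(9) 'ccc': from fail(8)=7 chase 'c': 7 ⇒ 8;  out=∅∪out(8)=∅
  fail(13) 'baa': from fail(2)=17 chase 'a': 17 ⇒ 18;  out={3}∪out(18)={3,6}
  fail(16) 'bca': from fail(15)=7 chase 'a': 7→0 ⇒ 17;  out={5}∪out(17)={5}
  fail(4) 'baca': from fail(3)=7 chase 'a': 7→0 ⇒ 17;  out=∅∪out(17)=∅
  fail(10) 'ccca': from fail(9)=8 chase 'a': 8→7→0 ⇒ 17;  out=∅∪out(17)=∅
  fail(5) 'bacac': from fail(4)=17 chase 'c': 17→0 ⇒ 7;  out=∅∪out(7)=∅
  fail(11) 'cccac': from fail(10)=17 chase 'c': 17→0 ⇒ 7;  out=∅∪out(7)=∅
  fail(6) 'bacaca': from fail(5)=7 chase 'a': 7→0 ⇒ 17;  out={1}∪out(17)={1}
  fail(12) 'cccaca': from fail(11)=7 chase 'a': 7→0 ⇒ 17;  out={2}∪out(17)={2}

Scan:
pos 0 'a': at 17
pos 1 'b': at 1 ·f
pos 2 'a': at 2
pos 3 'a': at 13  emit P3@[1:3],P6@[2:3]
pos 4 'c': at 7 ·f
pos 5 'c': at 8
pos 6 'c': at 9
pos 7 'a': at 10
pos 8 'c': at 11
pos 9 'a': at 12  emit P2@[4:9]
pos 10 'b': at 1 ·f
pos 11 'b': at 14  emit P4@[10:11]
pos 12 'a': at 2 ·f
pos 13 'a': at 13  emit P3@[11:13],P6@[12:13]
pos 14 'b': at 1 ·f
pos 15 'a': at 2
pos 16 'b': at 1 ·f
pos 17 'b': at 14  emit P4@[16:17]
pos 18 'a': at 2 ·f
pos 19 'a': at 13  emit P3@[17:19],P6@[18:19]
pos 20 'b': at 1 ·f
pos 21 'b': at 14  emit P4@[20:21]
pos 22 'a': at 2 ·f
pos 23 'a': at 13  emit P3@[21:23],P6@[22:23]
pos 24 'a': at 18 ·f  emit P6@[23:24]
pos 25 'a': at 18 ·f  emit P6@[24:25]
pos 26 'c': at 7 ·f
pos 27 'c': at 8
pos 28 'c': at 9
pos 29 'a': at 10
pos 30 'c': at 11
pos 31 'a': at 12  emit P2@[26:31]
pos 32 'b': at 1 ·f
pos 33 'b': at 14  emit P4@[32:33]
pos 34 'b': at 14 ·f  emit P4@[33:34]
pos 35 'b': at 14 ·f  emit P4@[34:35]
pos 36 'a': at 2 ·f
pos 37 'c': at 3  emit P0@[35:37]
pos 38 'a': at 4
pos 39 'c': at 5
pos 40 'a': at 6  emit P1@[35:40]
pos 41 'b': at 1 ·f
pos 42 'c': at 15
pos 43 'a': at 16  emit P5@[41:43]
pos 44 'b': at 1 ·f
pos 45 'a': at 2
pos 46 'a': at 13  emit P3@[44:46],P6@[45:46]
pos 47 'b': at 1 ·f

Result: [[3,3],[3,6],[9,2],[11,4],[13,3],[13,6],[17,4],[19,3],[19,6],[21,4],[23,3],[23,6],[24,6],[25,6],[31,2],[33,4],[34,4],[35,4],[37,0],[40,1],[43,5],[46,3],[46,6]]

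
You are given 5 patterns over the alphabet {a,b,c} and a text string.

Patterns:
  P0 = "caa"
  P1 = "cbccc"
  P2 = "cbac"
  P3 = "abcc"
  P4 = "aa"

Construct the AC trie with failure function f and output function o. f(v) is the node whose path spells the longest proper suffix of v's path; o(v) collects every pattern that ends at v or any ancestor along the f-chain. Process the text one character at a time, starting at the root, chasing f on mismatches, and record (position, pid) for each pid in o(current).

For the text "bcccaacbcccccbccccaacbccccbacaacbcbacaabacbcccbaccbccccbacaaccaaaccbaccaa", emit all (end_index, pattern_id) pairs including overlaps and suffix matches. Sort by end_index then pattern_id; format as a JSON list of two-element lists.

Build automaton:
Trie nodes:
  0='ε' goto a→10 c→1
  1='c' goto a→2 b→4
  2='ca' goto a→3
  3='caa' goto ·  ←P0
  4='cb' goto a→8 c→5
  5='cbc' goto c→6
  6='cbcc' goto c→7
  7='cbccc' goto ·  ←P1
  8='cba' goto c→9
  9='cbac' goto ·  ←P2
  10='a' goto a→14 b→11
  11='ab' goto c→12
  12='abc' goto c→13
  13='abcc' goto ·  ←P3
  14='aa' goto ·  ←P4

BFS fail/out derivation:
  fail(1) 'c': from fail(0)=0 chase 'c': 0 ⇒ 0;  out=∅∪out(0)=∅
  fail(10) 'a': from fail(0)=0 chase 'a': 0 ⇒ 0;  out=∅∪out(0)=∅
  fail(2) 'ca': from fail(1)=0 chase 'a': 0 ⇒ 10;  out=∅∪out(10)=∅
  fail(4) 'cb': from fail(1)=0 chase 'b': 0 ⇒ 0;  out=∅∪out(0)=∅
  fail(11) 'ab': from fail(10)=0 chase 'b': 0 ⇒ 0;  out=∅∪out(0)=∅
  fail(14) 'aa': from fail(10)=0 chase 'a': 0 ⇒ 10;  out={4}∪out(10)={4}
  fail(3) 'caa': from fail(2)=10 chase 'a': 10 ⇒ 14;  out={0}∪out(14)={0,4}
  fail(5) 'cbc': from fail(4)=0 chase 'c': 0 ⇒ 1;  out=∅∪out(1)=∅
  fail(8) 'cba': from fail(4)=0 chase 'a': 0 ⇒ 10;  out=∅∪out(10)=∅
  fail(12) 'abc': from fail(11)=0 chase 'c': 0 ⇒ 1;  out=∅∪out(1)=∅
  fail(6) 'cbcc': from fail(5)=1 chase 'c': 1→0 ⇒ 1;  out=∅∪out(1)=∅
  fail(9) 'cbac': from fail(8)=10 chase 'c': 10→0 ⇒ 1;  out={2}∪out(1)={2}
  fail(13) 'abcc': from fail(12)=1 chase 'c': 1→0 ⇒ 1;  out={3}∪out(1)={3}
  fail(7) 'cbccc': from fail(6)=1 chase 'c': 1→0 ⇒ 1;  out={1}∪out(1)={1}

Scan:
[0] read 'b'  n0⇒n0
[1] read 'c'  n0⇒n1
[2] read 'c'  n1⇒n1 (via fail)
[3] read 'c'  n1⇒n1 (via fail)
[4] read 'a'  n1⇒n2
[5] read 'a'  n2⇒n3  ** P0@[3:5],P4@[4:5]
[6] read 'c'  n3⇒n1 (via fail)
[7] read 'b'  n1⇒n4
[8] read 'c'  n4⇒n5
[9] read 'c'  n5⇒n6
[10] read 'c'  n6⇒n7  ** P1@[6:10]
[11] read 'c'  n7⇒n1 (via fail)
[12] read 'c'  n1⇒n1 (via fail)
[13] read 'b'  n1⇒n4
[14] read 'c'  n4⇒n5
[15] read 'c'  n5⇒n6
[16] read 'c'  n6⇒n7  ** P1@[12:16]
[17] read 'c'  n7⇒n1 (via fail)
[18] read 'a'  n1⇒n2
[19] read 'a'  n2⇒n3  ** P0@[17:19],P4@[18:19]
[20] read 'c'  n3⇒n1 (via fail)
[21] read 'b'  n1⇒n4
[22] read 'c'  n4⇒n5
[23] read 'c'  n5⇒n6
[24] read 'c'  n6⇒n7  ** P1@[20:24]
[25] read 'c'  n7⇒n1 (via fail)
[26] read 'b'  n1⇒n4
[27] read 'a'  n4⇒n8
[28] read 'c'  n8⇒n9  ** P2@[25:28]
[29] read 'a'  n9⇒n2 (via fail)
[30] read 'a'  n2⇒n3  ** P0@[28:30],P4@[29:30]
[31] read 'c'  n3⇒n1 (via fail)
[32] read 'b'  n1⇒n4
[33] read 'c'  n4⇒n5
[34] read 'b'  n5⇒n4 (via fail)
[35] read 'a'  n4⇒n8
[36] read 'c'  n8⇒n9  ** P2@[33:36]
[37] read 'a'  n9⇒n2 (via fail)
[38] read 'a'  n2⇒n3  ** P0@[36:38],P4@[37:38]
[39] read 'b'  n3⇒n11 (via fail)
[40] read 'a'  n11⇒n10 (via fail)
[41] read 'c'  n10⇒n1 (via fail)
[42] read 'b'  n1⇒n4
[43] read 'c'  n4⇒n5
[44] read 'c'  n5⇒n6
[45] read 'c'  n6⇒n7  ** P1@[41:45]
[46] read 'b'  n7⇒n4 (via fail)
[47] read 'a'  n4⇒n8
[48] read 'c'  n8⇒n9  ** P2@[45:48]
[49] read 'c'  n9⇒n1 (via fail)
[50] read 'b'  n1⇒n4
[51] read 'c'  n4⇒n5
[52] read 'c'  n5⇒n6
[53] read 'c'  n6⇒n7  ** P1@[49:53]
[54] read 'c'  n7⇒n1 (via fail)
[55] read 'b'  n1⇒n4
[56] read 'a'  n4⇒n8
[57] read 'c'  n8⇒n9  ** P2@[54:57]
[58] read 'a'  n9⇒n2 (via fail)
[59] read 'a'  n2⇒n3  ** P0@[57:59],P4@[58:59]
[60] read 'c'  n3⇒n1 (via fail)
[61] read 'c'  n1⇒n1 (via fail)
[62] read 'a'  n1⇒n2
[63] read 'a'  n2⇒n3  ** P0@[61:63],P4@[62:63]
[64] read 'a'  n3⇒n14 (via fail)  ** P4@[63:64]
[65] read 'c'  n14⇒n1 (via fail)
[66] read 'c'  n1⇒n1 (via fail)
[67] read 'b'  n1⇒n4
[68] read 'a'  n4⇒n8
[69] read 'c'  n8⇒n9  ** P2@[66:69]
[70] read 'c'  n9⇒n1 (via fail)
[71] read 'a'  n1⇒n2
[72] read 'a'  n2⇒n3  ** P0@[70:72],P4@[71:72]

All matches (sorted): [[5,0],[5,4],[10,1],[16,1],[19,0],[19,4],[24,1],[28,2],[30,0],[30,4],[36,2],[38,0],[38,4],[45,1],[48,2],[53,1],[57,2],[59,0],[59,4],[63,0],[63,4],[64,4],[69,2],[72,0],[72,4]]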